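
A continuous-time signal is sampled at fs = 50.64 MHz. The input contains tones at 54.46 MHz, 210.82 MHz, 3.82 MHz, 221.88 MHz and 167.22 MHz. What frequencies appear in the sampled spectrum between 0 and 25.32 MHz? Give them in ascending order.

3.82 MHz, 8.26 MHz, 15.3 MHz, 19.32 MHz

fs/2 = 25.32 MHz.
54.46 MHz mod fs = 3.82 MHz.
3.82 MHz ≤ fs/2 = 25.32 MHz, appears at 3.82 MHz.
210.82 MHz mod fs = 8.26 MHz.
8.26 MHz ≤ fs/2 = 25.32 MHz, appears at 8.26 MHz.
3.82 MHz ≤ fs/2 = 25.32 MHz, passes unchanged.
221.88 MHz mod fs = 19.32 MHz.
19.32 MHz ≤ fs/2 = 25.32 MHz, appears at 19.32 MHz.
167.22 MHz mod fs = 15.3 MHz.
15.3 MHz ≤ fs/2 = 25.32 MHz, appears at 15.3 MHz.
Distinct values: {3.82 MHz, 8.26 MHz, 15.3 MHz, 19.32 MHz}.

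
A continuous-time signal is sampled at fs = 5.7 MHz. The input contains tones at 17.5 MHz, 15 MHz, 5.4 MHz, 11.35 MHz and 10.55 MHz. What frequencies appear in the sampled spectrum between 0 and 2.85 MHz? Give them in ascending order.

0.05 MHz, 0.3 MHz, 0.4 MHz, 0.85 MHz, 2.1 MHz

fs/2 = 2.85 MHz.
17.5 MHz mod fs = 0.4 MHz.
0.4 MHz ≤ fs/2 = 2.85 MHz, appears at 0.4 MHz.
15 MHz mod fs = 3.6 MHz.
3.6 MHz > fs/2 = 2.85 MHz, folds to fs − 3.6 MHz = 2.1 MHz.
5.4 MHz > fs/2 = 2.85 MHz, folds to fs − 5.4 MHz = 0.3 MHz.
11.35 MHz mod fs = 5.65 MHz.
5.65 MHz > fs/2 = 2.85 MHz, folds to fs − 5.65 MHz = 0.05 MHz.
10.55 MHz mod fs = 4.85 MHz.
4.85 MHz > fs/2 = 2.85 MHz, folds to fs − 4.85 MHz = 0.85 MHz.
Distinct values: {0.05 MHz, 0.3 MHz, 0.4 MHz, 0.85 MHz, 2.1 MHz}.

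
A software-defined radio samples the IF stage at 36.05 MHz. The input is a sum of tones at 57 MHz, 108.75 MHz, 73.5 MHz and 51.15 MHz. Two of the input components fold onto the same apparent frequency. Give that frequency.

15.1 MHz

fs/2 = 18.025 MHz.
57 MHz mod fs = 20.95 MHz.
20.95 MHz > fs/2 = 18.025 MHz, folds to fs − 20.95 MHz = 15.1 MHz.
108.75 MHz mod fs = 0.6 MHz.
0.6 MHz ≤ fs/2 = 18.025 MHz, appears at 0.6 MHz.
73.5 MHz mod fs = 1.4 MHz.
1.4 MHz ≤ fs/2 = 18.025 MHz, appears at 1.4 MHz.
51.15 MHz mod fs = 15.1 MHz.
15.1 MHz ≤ fs/2 = 18.025 MHz, appears at 15.1 MHz.
51.15 MHz and 57 MHz both map to 15.1 MHz.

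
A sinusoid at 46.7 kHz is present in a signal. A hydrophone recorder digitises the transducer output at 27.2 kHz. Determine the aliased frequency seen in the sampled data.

46.7 kHz mod fs = 19.5 kHz.
19.5 kHz > fs/2 = 13.6 kHz, folds to fs − 19.5 kHz = 7.7 kHz.

7.7 kHz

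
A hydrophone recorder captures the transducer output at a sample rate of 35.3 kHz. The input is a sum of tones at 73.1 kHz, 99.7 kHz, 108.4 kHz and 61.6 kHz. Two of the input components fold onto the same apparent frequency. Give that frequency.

fs/2 = 17.65 kHz.
73.1 kHz mod fs = 2.5 kHz.
2.5 kHz ≤ fs/2 = 17.65 kHz, appears at 2.5 kHz.
99.7 kHz mod fs = 29.1 kHz.
29.1 kHz > fs/2 = 17.65 kHz, folds to fs − 29.1 kHz = 6.2 kHz.
108.4 kHz mod fs = 2.5 kHz.
2.5 kHz ≤ fs/2 = 17.65 kHz, appears at 2.5 kHz.
61.6 kHz mod fs = 26.3 kHz.
26.3 kHz > fs/2 = 17.65 kHz, folds to fs − 26.3 kHz = 9 kHz.
73.1 kHz and 108.4 kHz both map to 2.5 kHz.

2.5 kHz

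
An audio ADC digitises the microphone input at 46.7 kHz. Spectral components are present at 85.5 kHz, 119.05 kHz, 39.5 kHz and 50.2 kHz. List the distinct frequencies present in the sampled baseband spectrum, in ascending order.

fs/2 = 23.35 kHz.
85.5 kHz mod fs = 38.8 kHz.
38.8 kHz > fs/2 = 23.35 kHz, folds to fs − 38.8 kHz = 7.9 kHz.
119.05 kHz mod fs = 25.65 kHz.
25.65 kHz > fs/2 = 23.35 kHz, folds to fs − 25.65 kHz = 21.05 kHz.
39.5 kHz > fs/2 = 23.35 kHz, folds to fs − 39.5 kHz = 7.2 kHz.
50.2 kHz mod fs = 3.5 kHz.
3.5 kHz ≤ fs/2 = 23.35 kHz, appears at 3.5 kHz.
Distinct values: {3.5 kHz, 7.2 kHz, 7.9 kHz, 21.05 kHz}.

3.5 kHz, 7.2 kHz, 7.9 kHz, 21.05 kHz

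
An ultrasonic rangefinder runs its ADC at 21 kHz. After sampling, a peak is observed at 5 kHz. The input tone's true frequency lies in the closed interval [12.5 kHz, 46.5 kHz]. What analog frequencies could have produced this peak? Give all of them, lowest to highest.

Frequencies that alias to 5 kHz are k·fs ± 5 kHz for integer k ≥ 0.
k=0: 5 kHz.
k=1: 16 kHz, 26 kHz.
k=2: 37 kHz, 47 kHz.
k=3: 58 kHz, 68 kHz.
Within [12.5 kHz, 46.5 kHz]: 16 kHz, 26 kHz, 37 kHz.

16 kHz, 26 kHz, 37 kHz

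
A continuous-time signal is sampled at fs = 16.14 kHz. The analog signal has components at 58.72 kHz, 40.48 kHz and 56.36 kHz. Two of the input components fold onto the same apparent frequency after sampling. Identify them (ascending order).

fs/2 = 8.07 kHz.
58.72 kHz mod fs = 10.3 kHz.
10.3 kHz > fs/2 = 8.07 kHz, folds to fs − 10.3 kHz = 5.84 kHz.
40.48 kHz mod fs = 8.2 kHz.
8.2 kHz > fs/2 = 8.07 kHz, folds to fs − 8.2 kHz = 7.94 kHz.
56.36 kHz mod fs = 7.94 kHz.
7.94 kHz ≤ fs/2 = 8.07 kHz, appears at 7.94 kHz.
40.48 kHz and 56.36 kHz both map to 7.94 kHz.

40.48 kHz, 56.36 kHz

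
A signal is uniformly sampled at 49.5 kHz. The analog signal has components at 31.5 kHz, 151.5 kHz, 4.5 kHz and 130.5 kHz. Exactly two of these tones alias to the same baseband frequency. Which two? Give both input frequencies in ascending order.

fs/2 = 24.75 kHz.
31.5 kHz > fs/2 = 24.75 kHz, folds to fs − 31.5 kHz = 18 kHz.
151.5 kHz mod fs = 3 kHz.
3 kHz ≤ fs/2 = 24.75 kHz, appears at 3 kHz.
4.5 kHz ≤ fs/2 = 24.75 kHz, passes unchanged.
130.5 kHz mod fs = 31.5 kHz.
31.5 kHz > fs/2 = 24.75 kHz, folds to fs − 31.5 kHz = 18 kHz.
31.5 kHz and 130.5 kHz both map to 18 kHz.

31.5 kHz, 130.5 kHz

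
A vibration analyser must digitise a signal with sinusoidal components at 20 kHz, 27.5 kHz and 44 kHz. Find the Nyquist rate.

Highest-frequency component: 44 kHz.
Nyquist rate = 2 × 44 kHz = 88 kHz.

88 kHz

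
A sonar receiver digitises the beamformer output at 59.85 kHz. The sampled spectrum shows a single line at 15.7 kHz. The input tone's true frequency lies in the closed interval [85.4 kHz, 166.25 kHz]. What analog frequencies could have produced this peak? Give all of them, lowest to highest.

Frequencies that alias to 15.7 kHz are k·fs ± 15.7 kHz for integer k ≥ 0.
k=0: 15.7 kHz.
k=1: 44.15 kHz, 75.55 kHz.
k=2: 104 kHz, 135.4 kHz.
k=3: 163.85 kHz, 195.25 kHz.
k=4: 223.7 kHz, 255.1 kHz.
Within [85.4 kHz, 166.25 kHz]: 104 kHz, 135.4 kHz, 163.85 kHz.

104 kHz, 135.4 kHz, 163.85 kHz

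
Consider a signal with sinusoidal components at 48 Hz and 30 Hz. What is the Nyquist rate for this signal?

96 Hz

Highest-frequency component: 48 Hz.
Nyquist rate = 2 × 48 Hz = 96 Hz.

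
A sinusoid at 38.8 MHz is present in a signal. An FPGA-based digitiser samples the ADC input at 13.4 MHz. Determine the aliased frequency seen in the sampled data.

38.8 MHz mod fs = 12 MHz.
12 MHz > fs/2 = 6.7 MHz, folds to fs − 12 MHz = 1.4 MHz.

1.4 MHz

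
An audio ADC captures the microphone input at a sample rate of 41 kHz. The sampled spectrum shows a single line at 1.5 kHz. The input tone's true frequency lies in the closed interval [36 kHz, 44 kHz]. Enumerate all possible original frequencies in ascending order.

39.5 kHz, 42.5 kHz

Frequencies that alias to 1.5 kHz are k·fs ± 1.5 kHz for integer k ≥ 0.
k=0: 1.5 kHz.
k=1: 39.5 kHz, 42.5 kHz.
k=2: 80.5 kHz, 83.5 kHz.
Within [36 kHz, 44 kHz]: 39.5 kHz, 42.5 kHz.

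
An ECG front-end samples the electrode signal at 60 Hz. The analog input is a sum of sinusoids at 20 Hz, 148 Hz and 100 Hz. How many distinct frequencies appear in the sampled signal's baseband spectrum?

2

fs/2 = 30 Hz.
20 Hz ≤ fs/2 = 30 Hz, passes unchanged.
148 Hz mod fs = 28 Hz.
28 Hz ≤ fs/2 = 30 Hz, appears at 28 Hz.
100 Hz mod fs = 40 Hz.
40 Hz > fs/2 = 30 Hz, folds to fs − 40 Hz = 20 Hz.
Distinct values: {20 Hz, 28 Hz} → 2.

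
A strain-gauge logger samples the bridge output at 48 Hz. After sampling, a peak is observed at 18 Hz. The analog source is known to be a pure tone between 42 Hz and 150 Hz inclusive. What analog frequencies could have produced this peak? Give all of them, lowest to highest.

66 Hz, 78 Hz, 114 Hz, 126 Hz

Frequencies that alias to 18 Hz are k·fs ± 18 Hz for integer k ≥ 0.
k=0: 18 Hz.
k=1: 30 Hz, 66 Hz.
k=2: 78 Hz, 114 Hz.
k=3: 126 Hz, 162 Hz.
k=4: 174 Hz, 210 Hz.
Within [42 Hz, 150 Hz]: 66 Hz, 78 Hz, 114 Hz, 126 Hz.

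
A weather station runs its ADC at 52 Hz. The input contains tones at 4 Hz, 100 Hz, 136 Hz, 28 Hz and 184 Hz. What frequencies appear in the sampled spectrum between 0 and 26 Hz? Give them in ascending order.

4 Hz, 20 Hz, 24 Hz

fs/2 = 26 Hz.
4 Hz ≤ fs/2 = 26 Hz, passes unchanged.
100 Hz mod fs = 48 Hz.
48 Hz > fs/2 = 26 Hz, folds to fs − 48 Hz = 4 Hz.
136 Hz mod fs = 32 Hz.
32 Hz > fs/2 = 26 Hz, folds to fs − 32 Hz = 20 Hz.
28 Hz > fs/2 = 26 Hz, folds to fs − 28 Hz = 24 Hz.
184 Hz mod fs = 28 Hz.
28 Hz > fs/2 = 26 Hz, folds to fs − 28 Hz = 24 Hz.
Distinct values: {4 Hz, 20 Hz, 24 Hz}.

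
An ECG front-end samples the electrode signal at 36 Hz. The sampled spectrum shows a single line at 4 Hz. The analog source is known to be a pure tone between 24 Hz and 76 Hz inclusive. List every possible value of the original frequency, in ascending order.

32 Hz, 40 Hz, 68 Hz, 76 Hz

Frequencies that alias to 4 Hz are k·fs ± 4 Hz for integer k ≥ 0.
k=0: 4 Hz.
k=1: 32 Hz, 40 Hz.
k=2: 68 Hz, 76 Hz.
k=3: 104 Hz, 112 Hz.
Within [24 Hz, 76 Hz]: 32 Hz, 40 Hz, 68 Hz, 76 Hz.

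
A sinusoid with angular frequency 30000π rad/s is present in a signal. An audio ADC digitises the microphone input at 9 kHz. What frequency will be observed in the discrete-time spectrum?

3 kHz

ω = 30000π rad/s → f = ω/(2π) = 15000 Hz = 15 kHz.
15 kHz mod fs = 6 kHz.
6 kHz > fs/2 = 4.5 kHz, folds to fs − 6 kHz = 3 kHz.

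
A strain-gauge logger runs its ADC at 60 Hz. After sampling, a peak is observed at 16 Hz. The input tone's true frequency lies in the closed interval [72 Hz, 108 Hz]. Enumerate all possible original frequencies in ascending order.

Frequencies that alias to 16 Hz are k·fs ± 16 Hz for integer k ≥ 0.
k=0: 16 Hz.
k=1: 44 Hz, 76 Hz.
k=2: 104 Hz, 136 Hz.
k=3: 164 Hz, 196 Hz.
Within [72 Hz, 108 Hz]: 76 Hz, 104 Hz.

76 Hz, 104 Hz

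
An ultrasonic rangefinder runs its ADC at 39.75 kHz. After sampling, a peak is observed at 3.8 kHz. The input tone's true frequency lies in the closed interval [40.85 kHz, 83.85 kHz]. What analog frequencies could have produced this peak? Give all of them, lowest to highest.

Frequencies that alias to 3.8 kHz are k·fs ± 3.8 kHz for integer k ≥ 0.
k=0: 3.8 kHz.
k=1: 35.95 kHz, 43.55 kHz.
k=2: 75.7 kHz, 83.3 kHz.
k=3: 115.45 kHz, 123.05 kHz.
Within [40.85 kHz, 83.85 kHz]: 43.55 kHz, 75.7 kHz, 83.3 kHz.

43.55 kHz, 75.7 kHz, 83.3 kHz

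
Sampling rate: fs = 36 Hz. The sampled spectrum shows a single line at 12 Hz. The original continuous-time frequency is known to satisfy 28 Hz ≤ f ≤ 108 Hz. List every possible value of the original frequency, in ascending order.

Frequencies that alias to 12 Hz are k·fs ± 12 Hz for integer k ≥ 0.
k=0: 12 Hz.
k=1: 24 Hz, 48 Hz.
k=2: 60 Hz, 84 Hz.
k=3: 96 Hz, 120 Hz.
k=4: 132 Hz, 156 Hz.
Within [28 Hz, 108 Hz]: 48 Hz, 60 Hz, 84 Hz, 96 Hz.

48 Hz, 60 Hz, 84 Hz, 96 Hz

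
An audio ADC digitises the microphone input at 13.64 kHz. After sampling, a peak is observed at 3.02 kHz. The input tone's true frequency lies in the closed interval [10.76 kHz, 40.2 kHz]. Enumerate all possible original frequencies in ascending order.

16.66 kHz, 24.26 kHz, 30.3 kHz, 37.9 kHz

Frequencies that alias to 3.02 kHz are k·fs ± 3.02 kHz for integer k ≥ 0.
k=0: 3.02 kHz.
k=1: 10.62 kHz, 16.66 kHz.
k=2: 24.26 kHz, 30.3 kHz.
k=3: 37.9 kHz, 43.94 kHz.
k=4: 51.54 kHz, 57.58 kHz.
Within [10.76 kHz, 40.2 kHz]: 16.66 kHz, 24.26 kHz, 30.3 kHz, 37.9 kHz.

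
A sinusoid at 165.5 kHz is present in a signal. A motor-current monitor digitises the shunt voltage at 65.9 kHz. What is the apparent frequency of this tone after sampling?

32.2 kHz

165.5 kHz mod fs = 33.7 kHz.
33.7 kHz > fs/2 = 32.95 kHz, folds to fs − 33.7 kHz = 32.2 kHz.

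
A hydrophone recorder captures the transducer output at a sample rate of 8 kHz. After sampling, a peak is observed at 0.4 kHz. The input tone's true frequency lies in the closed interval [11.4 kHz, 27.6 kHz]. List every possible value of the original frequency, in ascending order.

15.6 kHz, 16.4 kHz, 23.6 kHz, 24.4 kHz

Frequencies that alias to 0.4 kHz are k·fs ± 0.4 kHz for integer k ≥ 0.
k=0: 0.4 kHz.
k=1: 7.6 kHz, 8.4 kHz.
k=2: 15.6 kHz, 16.4 kHz.
k=3: 23.6 kHz, 24.4 kHz.
k=4: 31.6 kHz, 32.4 kHz.
Within [11.4 kHz, 27.6 kHz]: 15.6 kHz, 16.4 kHz, 23.6 kHz, 24.4 kHz.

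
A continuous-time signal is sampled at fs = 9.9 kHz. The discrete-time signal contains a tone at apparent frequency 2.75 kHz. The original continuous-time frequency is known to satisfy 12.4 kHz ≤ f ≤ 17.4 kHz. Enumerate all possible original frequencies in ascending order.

12.65 kHz, 17.05 kHz

Frequencies that alias to 2.75 kHz are k·fs ± 2.75 kHz for integer k ≥ 0.
k=0: 2.75 kHz.
k=1: 7.15 kHz, 12.65 kHz.
k=2: 17.05 kHz, 22.55 kHz.
k=3: 26.95 kHz, 32.45 kHz.
Within [12.4 kHz, 17.4 kHz]: 12.65 kHz, 17.05 kHz.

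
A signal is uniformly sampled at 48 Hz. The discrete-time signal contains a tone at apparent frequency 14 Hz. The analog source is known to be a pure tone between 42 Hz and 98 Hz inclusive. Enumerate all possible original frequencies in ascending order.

62 Hz, 82 Hz

Frequencies that alias to 14 Hz are k·fs ± 14 Hz for integer k ≥ 0.
k=0: 14 Hz.
k=1: 34 Hz, 62 Hz.
k=2: 82 Hz, 110 Hz.
k=3: 130 Hz, 158 Hz.
Within [42 Hz, 98 Hz]: 62 Hz, 82 Hz.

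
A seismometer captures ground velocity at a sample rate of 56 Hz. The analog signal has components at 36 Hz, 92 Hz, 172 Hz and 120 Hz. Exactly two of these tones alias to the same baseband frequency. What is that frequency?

fs/2 = 28 Hz.
36 Hz > fs/2 = 28 Hz, folds to fs − 36 Hz = 20 Hz.
92 Hz mod fs = 36 Hz.
36 Hz > fs/2 = 28 Hz, folds to fs − 36 Hz = 20 Hz.
172 Hz mod fs = 4 Hz.
4 Hz ≤ fs/2 = 28 Hz, appears at 4 Hz.
120 Hz mod fs = 8 Hz.
8 Hz ≤ fs/2 = 28 Hz, appears at 8 Hz.
36 Hz and 92 Hz both map to 20 Hz.

20 Hz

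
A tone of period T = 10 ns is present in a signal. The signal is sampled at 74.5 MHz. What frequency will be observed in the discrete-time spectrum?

25.5 MHz

T = 10 ns → f = 1/T = 100 MHz.
100 MHz mod fs = 25.5 MHz.
25.5 MHz ≤ fs/2 = 37.25 MHz, appears at 25.5 MHz.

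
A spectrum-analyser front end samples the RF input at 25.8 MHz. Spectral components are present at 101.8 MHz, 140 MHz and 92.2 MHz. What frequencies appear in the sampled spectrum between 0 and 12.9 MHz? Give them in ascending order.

1.4 MHz, 11 MHz

fs/2 = 12.9 MHz.
101.8 MHz mod fs = 24.4 MHz.
24.4 MHz > fs/2 = 12.9 MHz, folds to fs − 24.4 MHz = 1.4 MHz.
140 MHz mod fs = 11 MHz.
11 MHz ≤ fs/2 = 12.9 MHz, appears at 11 MHz.
92.2 MHz mod fs = 14.8 MHz.
14.8 MHz > fs/2 = 12.9 MHz, folds to fs − 14.8 MHz = 11 MHz.
Distinct values: {1.4 MHz, 11 MHz}.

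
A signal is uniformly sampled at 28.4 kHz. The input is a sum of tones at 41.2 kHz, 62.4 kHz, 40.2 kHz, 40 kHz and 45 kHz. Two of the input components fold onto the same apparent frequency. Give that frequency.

11.8 kHz

fs/2 = 14.2 kHz.
41.2 kHz mod fs = 12.8 kHz.
12.8 kHz ≤ fs/2 = 14.2 kHz, appears at 12.8 kHz.
62.4 kHz mod fs = 5.6 kHz.
5.6 kHz ≤ fs/2 = 14.2 kHz, appears at 5.6 kHz.
40.2 kHz mod fs = 11.8 kHz.
11.8 kHz ≤ fs/2 = 14.2 kHz, appears at 11.8 kHz.
40 kHz mod fs = 11.6 kHz.
11.6 kHz ≤ fs/2 = 14.2 kHz, appears at 11.6 kHz.
45 kHz mod fs = 16.6 kHz.
16.6 kHz > fs/2 = 14.2 kHz, folds to fs − 16.6 kHz = 11.8 kHz.
40.2 kHz and 45 kHz both map to 11.8 kHz.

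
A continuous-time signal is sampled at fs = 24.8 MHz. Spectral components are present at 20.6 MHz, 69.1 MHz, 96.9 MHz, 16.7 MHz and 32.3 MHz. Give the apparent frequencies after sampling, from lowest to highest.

2.3 MHz, 4.2 MHz, 5.3 MHz, 7.5 MHz, 8.1 MHz

fs/2 = 12.4 MHz.
20.6 MHz > fs/2 = 12.4 MHz, folds to fs − 20.6 MHz = 4.2 MHz.
69.1 MHz mod fs = 19.5 MHz.
19.5 MHz > fs/2 = 12.4 MHz, folds to fs − 19.5 MHz = 5.3 MHz.
96.9 MHz mod fs = 22.5 MHz.
22.5 MHz > fs/2 = 12.4 MHz, folds to fs − 22.5 MHz = 2.3 MHz.
16.7 MHz > fs/2 = 12.4 MHz, folds to fs − 16.7 MHz = 8.1 MHz.
32.3 MHz mod fs = 7.5 MHz.
7.5 MHz ≤ fs/2 = 12.4 MHz, appears at 7.5 MHz.
Distinct values: {2.3 MHz, 4.2 MHz, 5.3 MHz, 7.5 MHz, 8.1 MHz}.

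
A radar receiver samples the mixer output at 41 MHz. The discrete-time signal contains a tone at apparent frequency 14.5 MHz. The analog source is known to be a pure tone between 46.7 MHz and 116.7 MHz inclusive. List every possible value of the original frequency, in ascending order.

55.5 MHz, 67.5 MHz, 96.5 MHz, 108.5 MHz

Frequencies that alias to 14.5 MHz are k·fs ± 14.5 MHz for integer k ≥ 0.
k=0: 14.5 MHz.
k=1: 26.5 MHz, 55.5 MHz.
k=2: 67.5 MHz, 96.5 MHz.
k=3: 108.5 MHz, 137.5 MHz.
k=4: 149.5 MHz, 178.5 MHz.
Within [46.7 MHz, 116.7 MHz]: 55.5 MHz, 67.5 MHz, 96.5 MHz, 108.5 MHz.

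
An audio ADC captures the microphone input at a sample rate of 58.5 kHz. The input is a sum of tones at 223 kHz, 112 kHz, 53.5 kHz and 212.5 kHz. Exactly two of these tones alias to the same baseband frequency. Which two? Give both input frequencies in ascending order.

53.5 kHz, 112 kHz

fs/2 = 29.25 kHz.
223 kHz mod fs = 47.5 kHz.
47.5 kHz > fs/2 = 29.25 kHz, folds to fs − 47.5 kHz = 11 kHz.
112 kHz mod fs = 53.5 kHz.
53.5 kHz > fs/2 = 29.25 kHz, folds to fs − 53.5 kHz = 5 kHz.
53.5 kHz > fs/2 = 29.25 kHz, folds to fs − 53.5 kHz = 5 kHz.
212.5 kHz mod fs = 37 kHz.
37 kHz > fs/2 = 29.25 kHz, folds to fs − 37 kHz = 21.5 kHz.
53.5 kHz and 112 kHz both map to 5 kHz.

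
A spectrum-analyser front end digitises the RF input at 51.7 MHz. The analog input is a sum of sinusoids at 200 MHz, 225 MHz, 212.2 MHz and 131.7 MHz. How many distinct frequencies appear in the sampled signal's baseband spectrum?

4

fs/2 = 25.85 MHz.
200 MHz mod fs = 44.9 MHz.
44.9 MHz > fs/2 = 25.85 MHz, folds to fs − 44.9 MHz = 6.8 MHz.
225 MHz mod fs = 18.2 MHz.
18.2 MHz ≤ fs/2 = 25.85 MHz, appears at 18.2 MHz.
212.2 MHz mod fs = 5.4 MHz.
5.4 MHz ≤ fs/2 = 25.85 MHz, appears at 5.4 MHz.
131.7 MHz mod fs = 28.3 MHz.
28.3 MHz > fs/2 = 25.85 MHz, folds to fs − 28.3 MHz = 23.4 MHz.
Distinct values: {5.4 MHz, 6.8 MHz, 18.2 MHz, 23.4 MHz} → 4.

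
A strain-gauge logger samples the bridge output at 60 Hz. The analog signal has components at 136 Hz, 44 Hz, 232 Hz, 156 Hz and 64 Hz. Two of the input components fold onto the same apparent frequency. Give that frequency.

16 Hz

fs/2 = 30 Hz.
136 Hz mod fs = 16 Hz.
16 Hz ≤ fs/2 = 30 Hz, appears at 16 Hz.
44 Hz > fs/2 = 30 Hz, folds to fs − 44 Hz = 16 Hz.
232 Hz mod fs = 52 Hz.
52 Hz > fs/2 = 30 Hz, folds to fs − 52 Hz = 8 Hz.
156 Hz mod fs = 36 Hz.
36 Hz > fs/2 = 30 Hz, folds to fs − 36 Hz = 24 Hz.
64 Hz mod fs = 4 Hz.
4 Hz ≤ fs/2 = 30 Hz, appears at 4 Hz.
44 Hz and 136 Hz both map to 16 Hz.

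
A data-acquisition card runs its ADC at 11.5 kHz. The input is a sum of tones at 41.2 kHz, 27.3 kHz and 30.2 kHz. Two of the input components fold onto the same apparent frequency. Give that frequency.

4.3 kHz

fs/2 = 5.75 kHz.
41.2 kHz mod fs = 6.7 kHz.
6.7 kHz > fs/2 = 5.75 kHz, folds to fs − 6.7 kHz = 4.8 kHz.
27.3 kHz mod fs = 4.3 kHz.
4.3 kHz ≤ fs/2 = 5.75 kHz, appears at 4.3 kHz.
30.2 kHz mod fs = 7.2 kHz.
7.2 kHz > fs/2 = 5.75 kHz, folds to fs − 7.2 kHz = 4.3 kHz.
27.3 kHz and 30.2 kHz both map to 4.3 kHz.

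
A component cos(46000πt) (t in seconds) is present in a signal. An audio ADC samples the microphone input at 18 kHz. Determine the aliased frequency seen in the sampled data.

ω = 46000π rad/s → f = ω/(2π) = 23000 Hz = 23 kHz.
23 kHz mod fs = 5 kHz.
5 kHz ≤ fs/2 = 9 kHz, appears at 5 kHz.

5 kHz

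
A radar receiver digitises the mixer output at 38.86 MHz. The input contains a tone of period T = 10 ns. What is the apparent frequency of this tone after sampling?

T = 10 ns → f = 1/T = 100 MHz.
100 MHz mod fs = 22.28 MHz.
22.28 MHz > fs/2 = 19.43 MHz, folds to fs − 22.28 MHz = 16.58 MHz.

16.58 MHz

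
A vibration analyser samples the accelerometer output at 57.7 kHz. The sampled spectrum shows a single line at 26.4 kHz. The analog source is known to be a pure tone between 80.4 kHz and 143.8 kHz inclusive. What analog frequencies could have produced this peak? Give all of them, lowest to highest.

84.1 kHz, 89 kHz, 141.8 kHz

Frequencies that alias to 26.4 kHz are k·fs ± 26.4 kHz for integer k ≥ 0.
k=0: 26.4 kHz.
k=1: 31.3 kHz, 84.1 kHz.
k=2: 89 kHz, 141.8 kHz.
k=3: 146.7 kHz, 199.5 kHz.
Within [80.4 kHz, 143.8 kHz]: 84.1 kHz, 89 kHz, 141.8 kHz.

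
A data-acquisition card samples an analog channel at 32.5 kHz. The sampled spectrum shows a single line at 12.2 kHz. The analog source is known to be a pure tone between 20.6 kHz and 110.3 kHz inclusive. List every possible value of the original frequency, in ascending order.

44.7 kHz, 52.8 kHz, 77.2 kHz, 85.3 kHz, 109.7 kHz

Frequencies that alias to 12.2 kHz are k·fs ± 12.2 kHz for integer k ≥ 0.
k=0: 12.2 kHz.
k=1: 20.3 kHz, 44.7 kHz.
k=2: 52.8 kHz, 77.2 kHz.
k=3: 85.3 kHz, 109.7 kHz.
k=4: 117.8 kHz, 142.2 kHz.
Within [20.6 kHz, 110.3 kHz]: 44.7 kHz, 52.8 kHz, 77.2 kHz, 85.3 kHz, 109.7 kHz.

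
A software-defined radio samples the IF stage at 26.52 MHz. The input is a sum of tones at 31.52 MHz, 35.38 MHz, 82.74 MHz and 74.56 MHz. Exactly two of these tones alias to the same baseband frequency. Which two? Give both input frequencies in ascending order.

fs/2 = 13.26 MHz.
31.52 MHz mod fs = 5 MHz.
5 MHz ≤ fs/2 = 13.26 MHz, appears at 5 MHz.
35.38 MHz mod fs = 8.86 MHz.
8.86 MHz ≤ fs/2 = 13.26 MHz, appears at 8.86 MHz.
82.74 MHz mod fs = 3.18 MHz.
3.18 MHz ≤ fs/2 = 13.26 MHz, appears at 3.18 MHz.
74.56 MHz mod fs = 21.52 MHz.
21.52 MHz > fs/2 = 13.26 MHz, folds to fs − 21.52 MHz = 5 MHz.
31.52 MHz and 74.56 MHz both map to 5 MHz.

31.52 MHz, 74.56 MHz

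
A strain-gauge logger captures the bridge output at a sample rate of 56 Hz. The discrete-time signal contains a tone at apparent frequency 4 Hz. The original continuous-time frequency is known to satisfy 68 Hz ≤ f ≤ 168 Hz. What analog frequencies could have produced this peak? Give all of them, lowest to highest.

Frequencies that alias to 4 Hz are k·fs ± 4 Hz for integer k ≥ 0.
k=0: 4 Hz.
k=1: 52 Hz, 60 Hz.
k=2: 108 Hz, 116 Hz.
k=3: 164 Hz, 172 Hz.
k=4: 220 Hz, 228 Hz.
Within [68 Hz, 168 Hz]: 108 Hz, 116 Hz, 164 Hz.

108 Hz, 116 Hz, 164 Hz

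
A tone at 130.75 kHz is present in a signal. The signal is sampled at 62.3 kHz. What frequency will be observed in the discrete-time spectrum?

6.15 kHz

130.75 kHz mod fs = 6.15 kHz.
6.15 kHz ≤ fs/2 = 31.15 kHz, appears at 6.15 kHz.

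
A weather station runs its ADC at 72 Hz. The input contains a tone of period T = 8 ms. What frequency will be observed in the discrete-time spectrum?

T = 8 ms → f = 1/T = 125 Hz.
125 Hz mod fs = 53 Hz.
53 Hz > fs/2 = 36 Hz, folds to fs − 53 Hz = 19 Hz.

19 Hz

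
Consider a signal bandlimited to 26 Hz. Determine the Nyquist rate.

52 Hz

Nyquist rate = 2 × 26 Hz = 52 Hz.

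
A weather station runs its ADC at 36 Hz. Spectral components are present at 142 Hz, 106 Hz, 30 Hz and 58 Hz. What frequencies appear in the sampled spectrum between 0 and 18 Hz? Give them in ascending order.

fs/2 = 18 Hz.
142 Hz mod fs = 34 Hz.
34 Hz > fs/2 = 18 Hz, folds to fs − 34 Hz = 2 Hz.
106 Hz mod fs = 34 Hz.
34 Hz > fs/2 = 18 Hz, folds to fs − 34 Hz = 2 Hz.
30 Hz > fs/2 = 18 Hz, folds to fs − 30 Hz = 6 Hz.
58 Hz mod fs = 22 Hz.
22 Hz > fs/2 = 18 Hz, folds to fs − 22 Hz = 14 Hz.
Distinct values: {2 Hz, 6 Hz, 14 Hz}.

2 Hz, 6 Hz, 14 Hz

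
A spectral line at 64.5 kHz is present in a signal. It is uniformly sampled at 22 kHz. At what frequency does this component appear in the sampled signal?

64.5 kHz mod fs = 20.5 kHz.
20.5 kHz > fs/2 = 11 kHz, folds to fs − 20.5 kHz = 1.5 kHz.

1.5 kHz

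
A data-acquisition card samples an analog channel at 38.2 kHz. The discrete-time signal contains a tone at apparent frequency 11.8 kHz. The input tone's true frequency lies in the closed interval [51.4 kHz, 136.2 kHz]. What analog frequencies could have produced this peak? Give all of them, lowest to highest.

Frequencies that alias to 11.8 kHz are k·fs ± 11.8 kHz for integer k ≥ 0.
k=0: 11.8 kHz.
k=1: 26.4 kHz, 50 kHz.
k=2: 64.6 kHz, 88.2 kHz.
k=3: 102.8 kHz, 126.4 kHz.
k=4: 141 kHz, 164.6 kHz.
Within [51.4 kHz, 136.2 kHz]: 64.6 kHz, 88.2 kHz, 102.8 kHz, 126.4 kHz.

64.6 kHz, 88.2 kHz, 102.8 kHz, 126.4 kHz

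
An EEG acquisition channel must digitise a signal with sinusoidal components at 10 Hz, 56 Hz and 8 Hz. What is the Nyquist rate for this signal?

112 Hz

Highest-frequency component: 56 Hz.
Nyquist rate = 2 × 56 Hz = 112 Hz.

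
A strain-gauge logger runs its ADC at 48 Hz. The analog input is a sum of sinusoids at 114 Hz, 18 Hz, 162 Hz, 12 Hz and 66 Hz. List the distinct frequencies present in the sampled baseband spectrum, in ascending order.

fs/2 = 24 Hz.
114 Hz mod fs = 18 Hz.
18 Hz ≤ fs/2 = 24 Hz, appears at 18 Hz.
18 Hz ≤ fs/2 = 24 Hz, passes unchanged.
162 Hz mod fs = 18 Hz.
18 Hz ≤ fs/2 = 24 Hz, appears at 18 Hz.
12 Hz ≤ fs/2 = 24 Hz, passes unchanged.
66 Hz mod fs = 18 Hz.
18 Hz ≤ fs/2 = 24 Hz, appears at 18 Hz.
Distinct values: {12 Hz, 18 Hz}.

12 Hz, 18 Hz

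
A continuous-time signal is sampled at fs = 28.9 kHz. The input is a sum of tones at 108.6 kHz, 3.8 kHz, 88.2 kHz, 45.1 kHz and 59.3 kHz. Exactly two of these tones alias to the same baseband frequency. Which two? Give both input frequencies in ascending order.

59.3 kHz, 88.2 kHz

fs/2 = 14.45 kHz.
108.6 kHz mod fs = 21.9 kHz.
21.9 kHz > fs/2 = 14.45 kHz, folds to fs − 21.9 kHz = 7 kHz.
3.8 kHz ≤ fs/2 = 14.45 kHz, passes unchanged.
88.2 kHz mod fs = 1.5 kHz.
1.5 kHz ≤ fs/2 = 14.45 kHz, appears at 1.5 kHz.
45.1 kHz mod fs = 16.2 kHz.
16.2 kHz > fs/2 = 14.45 kHz, folds to fs − 16.2 kHz = 12.7 kHz.
59.3 kHz mod fs = 1.5 kHz.
1.5 kHz ≤ fs/2 = 14.45 kHz, appears at 1.5 kHz.
59.3 kHz and 88.2 kHz both map to 1.5 kHz.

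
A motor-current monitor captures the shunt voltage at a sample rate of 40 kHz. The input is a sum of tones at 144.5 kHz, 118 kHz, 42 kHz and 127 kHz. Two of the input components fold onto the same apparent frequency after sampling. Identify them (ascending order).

42 kHz, 118 kHz

fs/2 = 20 kHz.
144.5 kHz mod fs = 24.5 kHz.
24.5 kHz > fs/2 = 20 kHz, folds to fs − 24.5 kHz = 15.5 kHz.
118 kHz mod fs = 38 kHz.
38 kHz > fs/2 = 20 kHz, folds to fs − 38 kHz = 2 kHz.
42 kHz mod fs = 2 kHz.
2 kHz ≤ fs/2 = 20 kHz, appears at 2 kHz.
127 kHz mod fs = 7 kHz.
7 kHz ≤ fs/2 = 20 kHz, appears at 7 kHz.
42 kHz and 118 kHz both map to 2 kHz.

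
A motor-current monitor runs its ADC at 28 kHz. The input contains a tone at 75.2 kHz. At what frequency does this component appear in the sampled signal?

8.8 kHz

75.2 kHz mod fs = 19.2 kHz.
19.2 kHz > fs/2 = 14 kHz, folds to fs − 19.2 kHz = 8.8 kHz.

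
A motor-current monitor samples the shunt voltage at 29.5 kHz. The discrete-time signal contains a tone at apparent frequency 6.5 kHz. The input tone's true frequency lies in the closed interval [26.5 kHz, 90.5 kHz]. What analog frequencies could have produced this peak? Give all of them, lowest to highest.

Frequencies that alias to 6.5 kHz are k·fs ± 6.5 kHz for integer k ≥ 0.
k=0: 6.5 kHz.
k=1: 23 kHz, 36 kHz.
k=2: 52.5 kHz, 65.5 kHz.
k=3: 82 kHz, 95 kHz.
k=4: 111.5 kHz, 124.5 kHz.
Within [26.5 kHz, 90.5 kHz]: 36 kHz, 52.5 kHz, 65.5 kHz, 82 kHz.

36 kHz, 52.5 kHz, 65.5 kHz, 82 kHz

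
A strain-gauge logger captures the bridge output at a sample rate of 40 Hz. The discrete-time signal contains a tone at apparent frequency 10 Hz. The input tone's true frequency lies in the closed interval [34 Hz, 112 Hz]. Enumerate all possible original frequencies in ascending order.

Frequencies that alias to 10 Hz are k·fs ± 10 Hz for integer k ≥ 0.
k=0: 10 Hz.
k=1: 30 Hz, 50 Hz.
k=2: 70 Hz, 90 Hz.
k=3: 110 Hz, 130 Hz.
k=4: 150 Hz, 170 Hz.
Within [34 Hz, 112 Hz]: 50 Hz, 70 Hz, 90 Hz, 110 Hz.

50 Hz, 70 Hz, 90 Hz, 110 Hz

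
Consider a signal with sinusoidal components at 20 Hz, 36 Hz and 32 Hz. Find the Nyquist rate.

72 Hz

Highest-frequency component: 36 Hz.
Nyquist rate = 2 × 36 Hz = 72 Hz.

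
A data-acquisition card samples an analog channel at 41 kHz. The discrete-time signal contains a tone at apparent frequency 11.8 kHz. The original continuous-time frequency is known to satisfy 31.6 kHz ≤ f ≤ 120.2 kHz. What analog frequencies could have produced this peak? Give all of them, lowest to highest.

52.8 kHz, 70.2 kHz, 93.8 kHz, 111.2 kHz

Frequencies that alias to 11.8 kHz are k·fs ± 11.8 kHz for integer k ≥ 0.
k=0: 11.8 kHz.
k=1: 29.2 kHz, 52.8 kHz.
k=2: 70.2 kHz, 93.8 kHz.
k=3: 111.2 kHz, 134.8 kHz.
k=4: 152.2 kHz, 175.8 kHz.
Within [31.6 kHz, 120.2 kHz]: 52.8 kHz, 70.2 kHz, 93.8 kHz, 111.2 kHz.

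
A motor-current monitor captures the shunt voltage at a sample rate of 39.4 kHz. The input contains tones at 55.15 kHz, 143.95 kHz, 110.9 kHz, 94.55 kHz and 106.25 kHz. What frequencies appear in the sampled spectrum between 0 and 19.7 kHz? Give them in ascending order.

7.3 kHz, 11.95 kHz, 13.65 kHz, 15.75 kHz

fs/2 = 19.7 kHz.
55.15 kHz mod fs = 15.75 kHz.
15.75 kHz ≤ fs/2 = 19.7 kHz, appears at 15.75 kHz.
143.95 kHz mod fs = 25.75 kHz.
25.75 kHz > fs/2 = 19.7 kHz, folds to fs − 25.75 kHz = 13.65 kHz.
110.9 kHz mod fs = 32.1 kHz.
32.1 kHz > fs/2 = 19.7 kHz, folds to fs − 32.1 kHz = 7.3 kHz.
94.55 kHz mod fs = 15.75 kHz.
15.75 kHz ≤ fs/2 = 19.7 kHz, appears at 15.75 kHz.
106.25 kHz mod fs = 27.45 kHz.
27.45 kHz > fs/2 = 19.7 kHz, folds to fs − 27.45 kHz = 11.95 kHz.
Distinct values: {7.3 kHz, 11.95 kHz, 13.65 kHz, 15.75 kHz}.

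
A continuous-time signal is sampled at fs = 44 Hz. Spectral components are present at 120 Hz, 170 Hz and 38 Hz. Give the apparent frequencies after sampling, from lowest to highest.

fs/2 = 22 Hz.
120 Hz mod fs = 32 Hz.
32 Hz > fs/2 = 22 Hz, folds to fs − 32 Hz = 12 Hz.
170 Hz mod fs = 38 Hz.
38 Hz > fs/2 = 22 Hz, folds to fs − 38 Hz = 6 Hz.
38 Hz > fs/2 = 22 Hz, folds to fs − 38 Hz = 6 Hz.
Distinct values: {6 Hz, 12 Hz}.

6 Hz, 12 Hz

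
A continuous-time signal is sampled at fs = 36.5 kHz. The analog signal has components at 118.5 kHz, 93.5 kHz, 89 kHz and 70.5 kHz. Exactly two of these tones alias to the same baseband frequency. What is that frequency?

fs/2 = 18.25 kHz.
118.5 kHz mod fs = 9 kHz.
9 kHz ≤ fs/2 = 18.25 kHz, appears at 9 kHz.
93.5 kHz mod fs = 20.5 kHz.
20.5 kHz > fs/2 = 18.25 kHz, folds to fs − 20.5 kHz = 16 kHz.
89 kHz mod fs = 16 kHz.
16 kHz ≤ fs/2 = 18.25 kHz, appears at 16 kHz.
70.5 kHz mod fs = 34 kHz.
34 kHz > fs/2 = 18.25 kHz, folds to fs − 34 kHz = 2.5 kHz.
89 kHz and 93.5 kHz both map to 16 kHz.

16 kHz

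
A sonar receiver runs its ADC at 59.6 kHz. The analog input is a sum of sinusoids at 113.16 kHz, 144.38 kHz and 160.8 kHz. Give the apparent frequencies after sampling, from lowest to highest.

6.04 kHz, 18 kHz, 25.18 kHz

fs/2 = 29.8 kHz.
113.16 kHz mod fs = 53.56 kHz.
53.56 kHz > fs/2 = 29.8 kHz, folds to fs − 53.56 kHz = 6.04 kHz.
144.38 kHz mod fs = 25.18 kHz.
25.18 kHz ≤ fs/2 = 29.8 kHz, appears at 25.18 kHz.
160.8 kHz mod fs = 41.6 kHz.
41.6 kHz > fs/2 = 29.8 kHz, folds to fs − 41.6 kHz = 18 kHz.
Distinct values: {6.04 kHz, 18 kHz, 25.18 kHz}.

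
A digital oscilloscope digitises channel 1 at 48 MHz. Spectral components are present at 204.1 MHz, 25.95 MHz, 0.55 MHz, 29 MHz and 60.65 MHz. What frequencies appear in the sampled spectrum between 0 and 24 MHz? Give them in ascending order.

0.55 MHz, 12.1 MHz, 12.65 MHz, 19 MHz, 22.05 MHz

fs/2 = 24 MHz.
204.1 MHz mod fs = 12.1 MHz.
12.1 MHz ≤ fs/2 = 24 MHz, appears at 12.1 MHz.
25.95 MHz > fs/2 = 24 MHz, folds to fs − 25.95 MHz = 22.05 MHz.
0.55 MHz ≤ fs/2 = 24 MHz, passes unchanged.
29 MHz > fs/2 = 24 MHz, folds to fs − 29 MHz = 19 MHz.
60.65 MHz mod fs = 12.65 MHz.
12.65 MHz ≤ fs/2 = 24 MHz, appears at 12.65 MHz.
Distinct values: {0.55 MHz, 12.1 MHz, 12.65 MHz, 19 MHz, 22.05 MHz}.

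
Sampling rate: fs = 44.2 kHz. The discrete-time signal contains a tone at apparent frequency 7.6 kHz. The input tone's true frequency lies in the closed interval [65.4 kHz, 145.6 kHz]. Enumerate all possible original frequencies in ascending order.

80.8 kHz, 96 kHz, 125 kHz, 140.2 kHz

Frequencies that alias to 7.6 kHz are k·fs ± 7.6 kHz for integer k ≥ 0.
k=0: 7.6 kHz.
k=1: 36.6 kHz, 51.8 kHz.
k=2: 80.8 kHz, 96 kHz.
k=3: 125 kHz, 140.2 kHz.
k=4: 169.2 kHz, 184.4 kHz.
Within [65.4 kHz, 145.6 kHz]: 80.8 kHz, 96 kHz, 125 kHz, 140.2 kHz.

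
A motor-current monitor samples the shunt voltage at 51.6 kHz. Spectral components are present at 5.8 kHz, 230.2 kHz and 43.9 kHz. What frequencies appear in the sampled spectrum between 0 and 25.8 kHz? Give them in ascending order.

fs/2 = 25.8 kHz.
5.8 kHz ≤ fs/2 = 25.8 kHz, passes unchanged.
230.2 kHz mod fs = 23.8 kHz.
23.8 kHz ≤ fs/2 = 25.8 kHz, appears at 23.8 kHz.
43.9 kHz > fs/2 = 25.8 kHz, folds to fs − 43.9 kHz = 7.7 kHz.
Distinct values: {5.8 kHz, 7.7 kHz, 23.8 kHz}.

5.8 kHz, 7.7 kHz, 23.8 kHz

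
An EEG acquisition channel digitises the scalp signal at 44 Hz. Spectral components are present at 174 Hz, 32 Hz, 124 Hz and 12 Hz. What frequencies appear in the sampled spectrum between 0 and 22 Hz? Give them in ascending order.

2 Hz, 8 Hz, 12 Hz

fs/2 = 22 Hz.
174 Hz mod fs = 42 Hz.
42 Hz > fs/2 = 22 Hz, folds to fs − 42 Hz = 2 Hz.
32 Hz > fs/2 = 22 Hz, folds to fs − 32 Hz = 12 Hz.
124 Hz mod fs = 36 Hz.
36 Hz > fs/2 = 22 Hz, folds to fs − 36 Hz = 8 Hz.
12 Hz ≤ fs/2 = 22 Hz, passes unchanged.
Distinct values: {2 Hz, 8 Hz, 12 Hz}.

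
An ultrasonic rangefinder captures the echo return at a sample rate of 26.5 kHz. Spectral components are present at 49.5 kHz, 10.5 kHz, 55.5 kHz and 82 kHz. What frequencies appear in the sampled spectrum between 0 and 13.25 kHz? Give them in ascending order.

2.5 kHz, 3.5 kHz, 10.5 kHz

fs/2 = 13.25 kHz.
49.5 kHz mod fs = 23 kHz.
23 kHz > fs/2 = 13.25 kHz, folds to fs − 23 kHz = 3.5 kHz.
10.5 kHz ≤ fs/2 = 13.25 kHz, passes unchanged.
55.5 kHz mod fs = 2.5 kHz.
2.5 kHz ≤ fs/2 = 13.25 kHz, appears at 2.5 kHz.
82 kHz mod fs = 2.5 kHz.
2.5 kHz ≤ fs/2 = 13.25 kHz, appears at 2.5 kHz.
Distinct values: {2.5 kHz, 3.5 kHz, 10.5 kHz}.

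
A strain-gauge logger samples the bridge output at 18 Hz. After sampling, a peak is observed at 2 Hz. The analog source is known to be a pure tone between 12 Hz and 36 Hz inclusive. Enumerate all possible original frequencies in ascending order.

16 Hz, 20 Hz, 34 Hz

Frequencies that alias to 2 Hz are k·fs ± 2 Hz for integer k ≥ 0.
k=0: 2 Hz.
k=1: 16 Hz, 20 Hz.
k=2: 34 Hz, 38 Hz.
k=3: 52 Hz, 56 Hz.
Within [12 Hz, 36 Hz]: 16 Hz, 20 Hz, 34 Hz.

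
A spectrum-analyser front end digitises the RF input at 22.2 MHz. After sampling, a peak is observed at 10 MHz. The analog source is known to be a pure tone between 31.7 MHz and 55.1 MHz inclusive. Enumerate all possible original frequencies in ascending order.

Frequencies that alias to 10 MHz are k·fs ± 10 MHz for integer k ≥ 0.
k=0: 10 MHz.
k=1: 12.2 MHz, 32.2 MHz.
k=2: 34.4 MHz, 54.4 MHz.
k=3: 56.6 MHz, 76.6 MHz.
Within [31.7 MHz, 55.1 MHz]: 32.2 MHz, 34.4 MHz, 54.4 MHz.

32.2 MHz, 34.4 MHz, 54.4 MHz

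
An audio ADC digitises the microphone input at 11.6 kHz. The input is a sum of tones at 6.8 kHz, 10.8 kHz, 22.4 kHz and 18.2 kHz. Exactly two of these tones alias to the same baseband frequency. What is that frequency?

fs/2 = 5.8 kHz.
6.8 kHz > fs/2 = 5.8 kHz, folds to fs − 6.8 kHz = 4.8 kHz.
10.8 kHz > fs/2 = 5.8 kHz, folds to fs − 10.8 kHz = 0.8 kHz.
22.4 kHz mod fs = 10.8 kHz.
10.8 kHz > fs/2 = 5.8 kHz, folds to fs − 10.8 kHz = 0.8 kHz.
18.2 kHz mod fs = 6.6 kHz.
6.6 kHz > fs/2 = 5.8 kHz, folds to fs − 6.6 kHz = 5 kHz.
10.8 kHz and 22.4 kHz both map to 0.8 kHz.

0.8 kHz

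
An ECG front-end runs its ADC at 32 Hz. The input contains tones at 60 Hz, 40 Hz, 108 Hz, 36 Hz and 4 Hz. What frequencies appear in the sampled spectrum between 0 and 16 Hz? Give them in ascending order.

4 Hz, 8 Hz, 12 Hz

fs/2 = 16 Hz.
60 Hz mod fs = 28 Hz.
28 Hz > fs/2 = 16 Hz, folds to fs − 28 Hz = 4 Hz.
40 Hz mod fs = 8 Hz.
8 Hz ≤ fs/2 = 16 Hz, appears at 8 Hz.
108 Hz mod fs = 12 Hz.
12 Hz ≤ fs/2 = 16 Hz, appears at 12 Hz.
36 Hz mod fs = 4 Hz.
4 Hz ≤ fs/2 = 16 Hz, appears at 4 Hz.
4 Hz ≤ fs/2 = 16 Hz, passes unchanged.
Distinct values: {4 Hz, 8 Hz, 12 Hz}.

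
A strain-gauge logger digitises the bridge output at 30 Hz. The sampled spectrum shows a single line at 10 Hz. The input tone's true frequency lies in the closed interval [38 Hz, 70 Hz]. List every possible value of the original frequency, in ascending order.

Frequencies that alias to 10 Hz are k·fs ± 10 Hz for integer k ≥ 0.
k=0: 10 Hz.
k=1: 20 Hz, 40 Hz.
k=2: 50 Hz, 70 Hz.
k=3: 80 Hz, 100 Hz.
Within [38 Hz, 70 Hz]: 40 Hz, 50 Hz, 70 Hz.

40 Hz, 50 Hz, 70 Hz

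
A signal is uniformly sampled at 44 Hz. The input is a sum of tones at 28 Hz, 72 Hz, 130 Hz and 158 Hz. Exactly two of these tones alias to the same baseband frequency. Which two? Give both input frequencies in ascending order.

fs/2 = 22 Hz.
28 Hz > fs/2 = 22 Hz, folds to fs − 28 Hz = 16 Hz.
72 Hz mod fs = 28 Hz.
28 Hz > fs/2 = 22 Hz, folds to fs − 28 Hz = 16 Hz.
130 Hz mod fs = 42 Hz.
42 Hz > fs/2 = 22 Hz, folds to fs − 42 Hz = 2 Hz.
158 Hz mod fs = 26 Hz.
26 Hz > fs/2 = 22 Hz, folds to fs − 26 Hz = 18 Hz.
28 Hz and 72 Hz both map to 16 Hz.

28 Hz, 72 Hz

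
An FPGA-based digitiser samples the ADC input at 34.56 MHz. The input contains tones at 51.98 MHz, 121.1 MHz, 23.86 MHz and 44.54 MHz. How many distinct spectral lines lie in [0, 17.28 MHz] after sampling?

fs/2 = 17.28 MHz.
51.98 MHz mod fs = 17.42 MHz.
17.42 MHz > fs/2 = 17.28 MHz, folds to fs − 17.42 MHz = 17.14 MHz.
121.1 MHz mod fs = 17.42 MHz.
17.42 MHz > fs/2 = 17.28 MHz, folds to fs − 17.42 MHz = 17.14 MHz.
23.86 MHz > fs/2 = 17.28 MHz, folds to fs − 23.86 MHz = 10.7 MHz.
44.54 MHz mod fs = 9.98 MHz.
9.98 MHz ≤ fs/2 = 17.28 MHz, appears at 9.98 MHz.
Distinct values: {9.98 MHz, 10.7 MHz, 17.14 MHz} → 3.

3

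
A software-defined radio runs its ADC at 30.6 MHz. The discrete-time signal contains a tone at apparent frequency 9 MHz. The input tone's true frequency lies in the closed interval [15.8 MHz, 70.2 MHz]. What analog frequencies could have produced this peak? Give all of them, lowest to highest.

21.6 MHz, 39.6 MHz, 52.2 MHz, 70.2 MHz

Frequencies that alias to 9 MHz are k·fs ± 9 MHz for integer k ≥ 0.
k=0: 9 MHz.
k=1: 21.6 MHz, 39.6 MHz.
k=2: 52.2 MHz, 70.2 MHz.
k=3: 82.8 MHz, 100.8 MHz.
Within [15.8 MHz, 70.2 MHz]: 21.6 MHz, 39.6 MHz, 52.2 MHz, 70.2 MHz.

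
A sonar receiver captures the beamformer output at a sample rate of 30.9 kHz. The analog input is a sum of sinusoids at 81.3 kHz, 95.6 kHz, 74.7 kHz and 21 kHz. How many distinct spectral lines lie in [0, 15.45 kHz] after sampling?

4

fs/2 = 15.45 kHz.
81.3 kHz mod fs = 19.5 kHz.
19.5 kHz > fs/2 = 15.45 kHz, folds to fs − 19.5 kHz = 11.4 kHz.
95.6 kHz mod fs = 2.9 kHz.
2.9 kHz ≤ fs/2 = 15.45 kHz, appears at 2.9 kHz.
74.7 kHz mod fs = 12.9 kHz.
12.9 kHz ≤ fs/2 = 15.45 kHz, appears at 12.9 kHz.
21 kHz > fs/2 = 15.45 kHz, folds to fs − 21 kHz = 9.9 kHz.
Distinct values: {2.9 kHz, 9.9 kHz, 11.4 kHz, 12.9 kHz} → 4.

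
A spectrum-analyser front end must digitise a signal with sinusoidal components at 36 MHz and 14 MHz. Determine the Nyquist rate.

Highest-frequency component: 36 MHz.
Nyquist rate = 2 × 36 MHz = 72 MHz.

72 MHz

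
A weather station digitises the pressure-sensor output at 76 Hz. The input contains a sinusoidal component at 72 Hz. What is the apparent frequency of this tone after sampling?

72 Hz > fs/2 = 38 Hz, folds to fs − 72 Hz = 4 Hz.

4 Hz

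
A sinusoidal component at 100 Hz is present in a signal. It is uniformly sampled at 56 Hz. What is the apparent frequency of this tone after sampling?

12 Hz

100 Hz mod fs = 44 Hz.
44 Hz > fs/2 = 28 Hz, folds to fs − 44 Hz = 12 Hz.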